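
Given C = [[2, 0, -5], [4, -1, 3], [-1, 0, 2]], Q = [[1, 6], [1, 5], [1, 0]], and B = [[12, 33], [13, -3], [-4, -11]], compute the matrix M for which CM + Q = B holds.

M = [[3, 1], [-3, -3], [-1, -5]]

CM = B − Q = [[11, 27], [12, -8], [-5, -11]].
Since C multiplies M on the left, M = C⁻¹(B − Q).
C has determinant 1; C⁻¹ = [[-2, 0, -5], [-11, -1, -26], [-1, 0, -2]].
M = C⁻¹(B − Q) = [[3, 1], [-3, -3], [-1, -5]].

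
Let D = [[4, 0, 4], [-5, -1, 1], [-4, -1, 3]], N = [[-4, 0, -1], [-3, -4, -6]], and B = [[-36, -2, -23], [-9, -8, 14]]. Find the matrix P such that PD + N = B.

PD = B − N = [[-32, -2, -22], [-6, -4, 20]].
Since D sits to the right of P, P = (B − N)D⁻¹.
D has determinant -4; D⁻¹ = [[1/2, 1, -1], [-11/4, -7, 6], [-1/4, -1, 1]].
P = (B − N)D⁻¹ = [[-5, 4, -2], [3, 2, 2]].

P = [[-5, 4, -2], [3, 2, 2]]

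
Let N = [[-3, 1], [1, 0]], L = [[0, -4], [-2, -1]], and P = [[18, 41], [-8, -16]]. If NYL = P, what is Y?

Y = [[3, 4], [1, 3]]

Left-multiply by N⁻¹ and right-multiply by L⁻¹: Y = N⁻¹PL⁻¹.
det N = -1, so N⁻¹ = [[0, 1], [1, 3]].
det L = -8; the adjugate gives L⁻¹ = [[1/8, -1/2], [-1/4, 0]].
N⁻¹P = [[-8, -16], [-6, -7]].
Y = (N⁻¹P)L⁻¹ = [[3, 4], [1, 3]].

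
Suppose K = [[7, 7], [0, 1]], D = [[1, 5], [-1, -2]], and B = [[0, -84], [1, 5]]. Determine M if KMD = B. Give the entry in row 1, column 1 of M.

M = K⁻¹BD⁻¹ (apply K⁻¹ on the left and D⁻¹ on the right).
det K = 7; the adjugate gives K⁻¹ = [[1/7, -1], [0, 1]].
det D = 3, so D⁻¹ = [[-2/3, -5/3], [1/3, 1/3]].
K⁻¹B = [[-1, -17], [1, 5]].
M = (K⁻¹B)D⁻¹ = [[-5, -4], [1, 0]].

-5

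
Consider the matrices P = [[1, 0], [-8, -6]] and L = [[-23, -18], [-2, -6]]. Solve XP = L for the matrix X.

X = [[1, 3], [6, 1]]

Since P sits to the right of X, X = LP⁻¹.
det P = -6, so P⁻¹ = [[1, 0], [-4/3, -1/6]].
X = LP⁻¹ = [[-23, -18], [-2, -6]] · [[1, 0], [-4/3, -1/6]] = [[1, 3], [6, 1]].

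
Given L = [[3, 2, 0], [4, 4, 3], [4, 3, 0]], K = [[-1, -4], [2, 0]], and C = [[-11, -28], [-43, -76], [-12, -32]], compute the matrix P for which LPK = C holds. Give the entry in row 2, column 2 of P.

2

P = L⁻¹CK⁻¹ (apply L⁻¹ on the left and K⁻¹ on the right).
det L = -3, so L⁻¹ = [[3, 0, -2], [-4, 0, 3], [4/3, 1/3, -4/3]].
det K = 8, so K⁻¹ = [[0, 1/2], [-1/4, -1/8]].
L⁻¹C = [[-9, -20], [8, 16], [-13, -20]].
P = (L⁻¹C)K⁻¹ = [[5, -2], [-4, 2], [5, -4]].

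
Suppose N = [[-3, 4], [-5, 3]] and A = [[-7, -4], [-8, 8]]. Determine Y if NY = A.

Y = [[1, -4], [-1, -4]]

Left-multiplying both sides by N⁻¹ gives Y = N⁻¹A.
N has determinant 11; N⁻¹ = [[3/11, -4/11], [5/11, -3/11]].
Y = N⁻¹A = [[3/11, -4/11], [5/11, -3/11]] · [[-7, -4], [-8, 8]] = [[1, -4], [-1, -4]].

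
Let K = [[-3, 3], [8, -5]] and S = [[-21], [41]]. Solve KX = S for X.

X = [[2], [-5]]

Since K multiplies X on the left, X = K⁻¹S.
det K = -9, so K⁻¹ = [[5/9, 1/3], [8/9, 1/3]].
X = K⁻¹S = [[5/9, 1/3], [8/9, 1/3]] · [[-21], [41]] = [[2], [-5]].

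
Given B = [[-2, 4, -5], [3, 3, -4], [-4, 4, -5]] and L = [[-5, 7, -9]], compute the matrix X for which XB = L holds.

Right-multiplying both sides by B⁻¹ gives X = LB⁻¹.
det B = 2, so B⁻¹ = [[1/2, 0, -1/2], [31/2, -5, -23/2], [12, -4, -9]].
X = LB⁻¹ = [[-5, 7, -9]] · [[1/2, 0, -1/2], [31/2, -5, -23/2], [12, -4, -9]] = [[-2, 1, 3]].

X = [[-2, 1, 3]]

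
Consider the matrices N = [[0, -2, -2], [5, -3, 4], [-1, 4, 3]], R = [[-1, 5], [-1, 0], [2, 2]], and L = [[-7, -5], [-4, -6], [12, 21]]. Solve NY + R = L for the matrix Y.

NY = L − R = [[-6, -10], [-3, -6], [10, 19]].
Since N multiplies Y on the left, Y = N⁻¹(L − R).
det N = 4; the adjugate gives N⁻¹ = [[-25/4, -1/2, -7/2], [-19/4, -1/2, -5/2], [17/4, 1/2, 5/2]].
Y = N⁻¹(L − R) = [[4, -1], [5, 3], [-2, 2]].

Y = [[4, -1], [5, 3], [-2, 2]]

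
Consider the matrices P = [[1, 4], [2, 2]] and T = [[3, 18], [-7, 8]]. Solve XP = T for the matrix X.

X = [[5, -1], [5, -6]]

P is on the right of X, so right-multiply by P⁻¹: X = TP⁻¹.
det P = -6; the adjugate gives P⁻¹ = [[-1/3, 2/3], [1/3, -1/6]].
X = TP⁻¹ = [[3, 18], [-7, 8]] · [[-1/3, 2/3], [1/3, -1/6]] = [[5, -1], [5, -6]].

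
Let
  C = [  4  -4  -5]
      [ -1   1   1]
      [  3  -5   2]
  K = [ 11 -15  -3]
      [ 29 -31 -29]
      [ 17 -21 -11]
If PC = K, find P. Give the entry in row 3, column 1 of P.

C is on the right of P, so right-multiply by C⁻¹: P = KC⁻¹.
C has determinant -2; C⁻¹ = [[-7/2, -33/2, -1/2], [-5/2, -23/2, -1/2], [-1, -4, 0]].
P = KC⁻¹ = [[11, -15, -3], [29, -31, -29], [17, -21, -11]] · [[-7/2, -33/2, -1/2], [-5/2, -23/2, -1/2], [-1, -4, 0]] = [[2, 3, 2], [5, -6, 1], [4, 5, 2]].

4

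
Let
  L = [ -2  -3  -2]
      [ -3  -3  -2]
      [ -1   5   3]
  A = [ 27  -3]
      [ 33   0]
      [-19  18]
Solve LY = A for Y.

L is on the left of Y, so left-multiply by L⁻¹: Y = L⁻¹A.
det L = 1, so L⁻¹ = [[1, -1, 0], [11, -8, 2], [-18, 13, -3]].
Y = L⁻¹A = [[1, -1, 0], [11, -8, 2], [-18, 13, -3]] · [[27, -3], [33, 0], [-19, 18]] = [[-6, -3], [-5, 3], [0, 0]].

Y = [[-6, -3], [-5, 3], [0, 0]]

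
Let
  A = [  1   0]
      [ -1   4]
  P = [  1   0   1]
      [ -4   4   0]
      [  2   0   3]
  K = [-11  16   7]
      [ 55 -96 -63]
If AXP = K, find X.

X = [[1, 4, 2], [1, -5, -5]]

Isolating X: multiply by A⁻¹ from the left and P⁻¹ from the right, so X = A⁻¹KP⁻¹.
A has determinant 4; A⁻¹ = [[1, 0], [1/4, 1/4]].
det P = 4; the adjugate gives P⁻¹ = [[3, 0, -1], [3, 1/4, -1], [-2, 0, 1]].
A⁻¹K = [[-11, 16, 7], [11, -20, -14]].
X = (A⁻¹K)P⁻¹ = [[1, 4, 2], [1, -5, -5]].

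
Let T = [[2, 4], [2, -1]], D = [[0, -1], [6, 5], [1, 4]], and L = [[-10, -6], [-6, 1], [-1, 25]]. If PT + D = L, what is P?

P = [[-2, -3], [-2, -4], [4, -5]]

PT = L − D = [[-10, -5], [-12, -4], [-2, 21]].
T is on the right of P, so right-multiply by T⁻¹: P = (L − D)T⁻¹.
det T = -10, so T⁻¹ = [[1/10, 2/5], [1/5, -1/5]].
P = (L − D)T⁻¹ = [[-2, -3], [-2, -4], [4, -5]].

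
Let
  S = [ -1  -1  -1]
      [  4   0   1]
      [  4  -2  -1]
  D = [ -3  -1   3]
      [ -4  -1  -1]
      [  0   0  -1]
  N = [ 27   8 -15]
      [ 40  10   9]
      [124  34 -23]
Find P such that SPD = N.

Isolating P: multiply by S⁻¹ from the left and D⁻¹ from the right, so P = S⁻¹ND⁻¹.
det S = -2; the adjugate gives S⁻¹ = [[-1, -1/2, 1/2], [-4, -5/2, 3/2], [4, 3, -2]].
det D = 1, so D⁻¹ = [[1, -1, 4], [-4, 3, -15], [0, 0, -1]].
S⁻¹N = [[15, 4, -1], [-22, -6, 3], [-20, -6, 13]].
P = (S⁻¹N)D⁻¹ = [[-1, -3, 1], [2, 4, -1], [4, 2, -3]].

P = [[-1, -3, 1], [2, 4, -1], [4, 2, -3]]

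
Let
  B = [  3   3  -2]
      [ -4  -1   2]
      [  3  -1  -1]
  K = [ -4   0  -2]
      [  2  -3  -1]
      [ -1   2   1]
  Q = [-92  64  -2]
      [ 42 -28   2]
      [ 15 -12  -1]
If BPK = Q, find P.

P = [[1, 0, 2], [4, -4, 4], [1, 2, 5]]

P = B⁻¹QK⁻¹ (apply B⁻¹ on the left and K⁻¹ on the right).
B has determinant 1; B⁻¹ = [[3, 5, 4], [2, 3, 2], [7, 12, 9]].
det K = 2, so K⁻¹ = [[-1/2, -2, -3], [-1/2, -3, -4], [1/2, 4, 6]].
B⁻¹Q = [[-6, 4, 0], [-28, 20, 0], [-5, 4, 1]].
P = (B⁻¹Q)K⁻¹ = [[1, 0, 2], [4, -4, 4], [1, 2, 5]].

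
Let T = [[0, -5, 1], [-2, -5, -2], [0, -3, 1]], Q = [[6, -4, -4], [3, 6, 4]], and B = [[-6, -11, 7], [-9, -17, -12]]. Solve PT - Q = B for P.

P = [[3, 0, 0], [1, 3, -3]]

PT = B + Q = [[0, -15, 3], [-6, -11, -8]].
T is on the right of P, so right-multiply by T⁻¹: P = (B + Q)T⁻¹.
det T = -4, so T⁻¹ = [[11/4, -1/2, -15/4], [-1/2, 0, 1/2], [-3/2, 0, 5/2]].
P = (B + Q)T⁻¹ = [[3, 0, 0], [1, 3, -3]].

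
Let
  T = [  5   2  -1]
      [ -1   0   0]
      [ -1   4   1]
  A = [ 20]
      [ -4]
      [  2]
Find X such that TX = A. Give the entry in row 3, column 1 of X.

Since T multiplies X on the left, X = T⁻¹A.
det T = 6; the adjugate gives T⁻¹ = [[0, -1, 0], [1/6, 2/3, 1/6], [-2/3, -11/3, 1/3]].
X = T⁻¹A = [[0, -1, 0], [1/6, 2/3, 1/6], [-2/3, -11/3, 1/3]] · [[20], [-4], [2]] = [[4], [1], [2]].

2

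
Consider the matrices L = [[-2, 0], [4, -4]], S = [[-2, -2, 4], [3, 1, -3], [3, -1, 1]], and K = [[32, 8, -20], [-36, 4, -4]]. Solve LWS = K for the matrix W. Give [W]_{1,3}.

-4

W = L⁻¹KS⁻¹ (apply L⁻¹ on the left and S⁻¹ on the right).
L has determinant 8; L⁻¹ = [[-1/2, 0], [-1/2, -1/4]].
S has determinant 4; S⁻¹ = [[-1/2, -1/2, 1/2], [-3, -7/2, 3/2], [-3/2, -2, 1]].
L⁻¹K = [[-16, -4, 10], [-7, -5, 11]].
W = (L⁻¹K)S⁻¹ = [[5, 2, -4], [2, -1, 0]].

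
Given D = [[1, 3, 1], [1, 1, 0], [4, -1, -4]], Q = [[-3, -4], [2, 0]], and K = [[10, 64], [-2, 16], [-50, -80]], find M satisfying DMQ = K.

M = [[0, -2], [-4, -5], [-4, -2]]

Isolating M: multiply by D⁻¹ from the left and Q⁻¹ from the right, so M = D⁻¹KQ⁻¹.
det D = 3; the adjugate gives D⁻¹ = [[-4/3, 11/3, -1/3], [4/3, -8/3, 1/3], [-5/3, 13/3, -2/3]].
Q has determinant 8; Q⁻¹ = [[0, 1/2], [-1/4, -3/8]].
D⁻¹K = [[-4, 0], [2, 16], [8, 16]].
M = (D⁻¹K)Q⁻¹ = [[0, -2], [-4, -5], [-4, -2]].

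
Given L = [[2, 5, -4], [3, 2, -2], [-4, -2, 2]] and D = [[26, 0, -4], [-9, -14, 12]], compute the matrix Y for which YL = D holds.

Right-multiplying both sides by L⁻¹ gives Y = DL⁻¹.
det L = 2, so L⁻¹ = [[0, -1, -1], [1, -6, -4], [1, -8, -11/2]].
Y = DL⁻¹ = [[26, 0, -4], [-9, -14, 12]] · [[0, -1, -1], [1, -6, -4], [1, -8, -11/2]] = [[-4, 6, -4], [-2, -3, -1]].

Y = [[-4, 6, -4], [-2, -3, -1]]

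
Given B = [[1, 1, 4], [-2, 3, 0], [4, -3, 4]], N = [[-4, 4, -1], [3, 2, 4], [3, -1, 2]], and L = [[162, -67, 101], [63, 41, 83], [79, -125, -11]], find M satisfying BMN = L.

M = [[0, -3, 4], [1, 4, 5], [-4, 2, 4]]

Isolating M: multiply by B⁻¹ from the left and N⁻¹ from the right, so M = B⁻¹LN⁻¹.
B has determinant -4; B⁻¹ = [[-3, 4, 3], [-2, 3, 2], [3/2, -7/4, -5/4]].
det N = 1; the adjugate gives N⁻¹ = [[8, -7, 18], [6, -5, 13], [-9, 8, -20]].
B⁻¹L = [[3, -10, -4], [23, 7, 25], [34, -16, 20]].
M = (B⁻¹L)N⁻¹ = [[0, -3, 4], [1, 4, 5], [-4, 2, 4]].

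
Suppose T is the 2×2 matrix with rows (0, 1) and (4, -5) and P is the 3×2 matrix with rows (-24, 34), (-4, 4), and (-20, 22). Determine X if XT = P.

Right-multiplying both sides by T⁻¹ gives X = PT⁻¹.
T has determinant -4; T⁻¹ = [[5/4, 1/4], [1, 0]].
X = PT⁻¹ = [[-24, 34], [-4, 4], [-20, 22]] · [[5/4, 1/4], [1, 0]] = [[4, -6], [-1, -1], [-3, -5]].

X = [[4, -6], [-1, -1], [-3, -5]]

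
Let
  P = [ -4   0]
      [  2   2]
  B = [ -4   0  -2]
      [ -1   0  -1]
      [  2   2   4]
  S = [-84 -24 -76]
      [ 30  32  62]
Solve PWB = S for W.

W = [[-4, 1, 3], [4, 0, 5]]

Left-multiply by P⁻¹ and right-multiply by B⁻¹: W = P⁻¹SB⁻¹.
P has determinant -8; P⁻¹ = [[-1/4, 0], [1/4, 1/2]].
B has determinant -4; B⁻¹ = [[-1/2, 1, 0], [-1/2, 3, 1/2], [1/2, -2, 0]].
P⁻¹S = [[21, 6, 19], [-6, 10, 12]].
W = (P⁻¹S)B⁻¹ = [[-4, 1, 3], [4, 0, 5]].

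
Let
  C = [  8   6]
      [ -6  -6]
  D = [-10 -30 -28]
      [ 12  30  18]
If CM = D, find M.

M = [[1, 0, -5], [-3, -5, 2]]

C is on the left of M, so left-multiply by C⁻¹: M = C⁻¹D.
det C = -12; the adjugate gives C⁻¹ = [[1/2, 1/2], [-1/2, -2/3]].
M = C⁻¹D = [[1/2, 1/2], [-1/2, -2/3]] · [[-10, -30, -28], [12, 30, 18]] = [[1, 0, -5], [-3, -5, 2]].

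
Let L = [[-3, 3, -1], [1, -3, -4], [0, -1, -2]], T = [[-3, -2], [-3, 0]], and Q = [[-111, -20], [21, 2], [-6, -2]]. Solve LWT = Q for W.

W = L⁻¹QT⁻¹ (apply L⁻¹ on the left and T⁻¹ on the right).
det L = 1; the adjugate gives L⁻¹ = [[2, 7, -15], [2, 6, -13], [-1, -3, 6]].
det T = -6, so T⁻¹ = [[0, -1/3], [-1/2, 1/2]].
L⁻¹Q = [[15, 4], [-18, -2], [12, 2]].
W = (L⁻¹Q)T⁻¹ = [[-2, -3], [1, 5], [-1, -3]].

W = [[-2, -3], [1, 5], [-1, -3]]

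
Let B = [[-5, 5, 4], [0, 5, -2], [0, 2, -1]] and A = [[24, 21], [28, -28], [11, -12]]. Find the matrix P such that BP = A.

Left-multiplying both sides by B⁻¹ gives P = B⁻¹A.
det B = 5; the adjugate gives B⁻¹ = [[-1/5, 13/5, -6], [0, 1, -2], [0, 2, -5]].
P = B⁻¹A = [[-1/5, 13/5, -6], [0, 1, -2], [0, 2, -5]] · [[24, 21], [28, -28], [11, -12]] = [[2, -5], [6, -4], [1, 4]].

P = [[2, -5], [6, -4], [1, 4]]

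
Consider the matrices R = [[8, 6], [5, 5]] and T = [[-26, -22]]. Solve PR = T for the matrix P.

P = [[-2, -2]]

R is on the right of P, so right-multiply by R⁻¹: P = TR⁻¹.
R has determinant 10; R⁻¹ = [[1/2, -3/5], [-1/2, 4/5]].
P = TR⁻¹ = [[-26, -22]] · [[1/2, -3/5], [-1/2, 4/5]] = [[-2, -2]].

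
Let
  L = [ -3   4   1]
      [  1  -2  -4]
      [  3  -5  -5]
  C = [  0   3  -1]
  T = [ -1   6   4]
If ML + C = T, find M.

M = [[-2, 2, -3]]

ML = T − C = [[-1, 3, 5]].
Right-multiplying both sides by L⁻¹ gives M = (T − C)L⁻¹.
det L = 3; the adjugate gives L⁻¹ = [[-10/3, 5, -14/3], [-7/3, 4, -11/3], [1/3, -1, 2/3]].
M = (T − C)L⁻¹ = [[-2, 2, -3]].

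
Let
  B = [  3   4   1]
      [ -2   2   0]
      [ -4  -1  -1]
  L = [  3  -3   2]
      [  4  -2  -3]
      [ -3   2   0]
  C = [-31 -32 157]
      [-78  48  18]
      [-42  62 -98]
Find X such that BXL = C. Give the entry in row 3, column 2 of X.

-5

Left-multiply by B⁻¹ and right-multiply by L⁻¹: X = B⁻¹CL⁻¹.
B has determinant -4; B⁻¹ = [[1/2, -3/4, 1/2], [1/2, -1/4, 1/2], [-5/2, 13/4, -7/2]].
det L = -5; the adjugate gives L⁻¹ = [[-6/5, -4/5, -13/5], [-9/5, -6/5, -17/5], [-2/5, -3/5, -6/5]].
B⁻¹C = [[22, -21, 16], [-17, 3, 25], [-29, 19, 9]].
X = (B⁻¹C)L⁻¹ = [[5, -2, -5], [5, -5, 4], [-3, -5, 0]].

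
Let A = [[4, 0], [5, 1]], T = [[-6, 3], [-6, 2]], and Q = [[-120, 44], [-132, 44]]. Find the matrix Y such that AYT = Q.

Isolating Y: multiply by A⁻¹ from the left and T⁻¹ from the right, so Y = A⁻¹QT⁻¹.
det A = 4, so A⁻¹ = [[1/4, 0], [-5/4, 1]].
T has determinant 6; T⁻¹ = [[1/3, -1/2], [1, -1]].
A⁻¹Q = [[-30, 11], [18, -11]].
Y = (A⁻¹Q)T⁻¹ = [[1, 4], [-5, 2]].

Y = [[1, 4], [-5, 2]]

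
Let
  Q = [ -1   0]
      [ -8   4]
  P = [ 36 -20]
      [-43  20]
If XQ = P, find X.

X = [[4, -5], [3, 5]]

Since Q sits to the right of X, X = PQ⁻¹.
det Q = -4; the adjugate gives Q⁻¹ = [[-1, 0], [-2, 1/4]].
X = PQ⁻¹ = [[36, -20], [-43, 20]] · [[-1, 0], [-2, 1/4]] = [[4, -5], [3, 5]].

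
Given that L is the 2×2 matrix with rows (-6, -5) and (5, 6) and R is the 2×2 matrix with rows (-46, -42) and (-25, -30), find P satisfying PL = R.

P = [[6, -2], [0, -5]]

Since L sits to the right of P, P = RL⁻¹.
det L = -11, so L⁻¹ = [[-6/11, -5/11], [5/11, 6/11]].
P = RL⁻¹ = [[-46, -42], [-25, -30]] · [[-6/11, -5/11], [5/11, 6/11]] = [[6, -2], [0, -5]].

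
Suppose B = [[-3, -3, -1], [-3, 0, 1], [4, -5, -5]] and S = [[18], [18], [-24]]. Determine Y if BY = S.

Y = [[-6], [0], [0]]

Left-multiplying both sides by B⁻¹ gives Y = B⁻¹S.
det B = 3; the adjugate gives B⁻¹ = [[5/3, -10/3, -1], [-11/3, 19/3, 2], [5, -9, -3]].
Y = B⁻¹S = [[5/3, -10/3, -1], [-11/3, 19/3, 2], [5, -9, -3]] · [[18], [18], [-24]] = [[-6], [0], [0]].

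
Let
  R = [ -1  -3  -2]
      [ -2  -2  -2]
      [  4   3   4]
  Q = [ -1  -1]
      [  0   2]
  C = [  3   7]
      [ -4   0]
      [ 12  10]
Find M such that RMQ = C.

M = [[-3, -3], [4, -3], [-3, 5]]

Isolating M: multiply by R⁻¹ from the left and Q⁻¹ from the right, so M = R⁻¹CQ⁻¹.
det R = -2; the adjugate gives R⁻¹ = [[1, -3, -1], [0, -2, -1], [-1, 9/2, 2]].
Q has determinant -2; Q⁻¹ = [[-1, -1/2], [0, 1/2]].
R⁻¹C = [[3, -3], [-4, -10], [3, 13]].
M = (R⁻¹C)Q⁻¹ = [[-3, -3], [4, -3], [-3, 5]].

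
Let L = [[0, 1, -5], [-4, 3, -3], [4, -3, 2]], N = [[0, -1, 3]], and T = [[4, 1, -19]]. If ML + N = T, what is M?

M = [[5, -1, 0]]

ML = T − N = [[4, 2, -22]].
L is on the right of M, so right-multiply by L⁻¹: M = (T − N)L⁻¹.
det L = -4; the adjugate gives L⁻¹ = [[3/4, -13/4, -3], [1, -5, -5], [0, -1, -1]].
M = (T − N)L⁻¹ = [[5, -1, 0]].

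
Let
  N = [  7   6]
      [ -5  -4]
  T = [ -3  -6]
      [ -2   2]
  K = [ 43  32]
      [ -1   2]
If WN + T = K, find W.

WN = K − T = [[46, 38], [1, 0]].
Right-multiplying both sides by N⁻¹ gives W = (K − T)N⁻¹.
det N = 2, so N⁻¹ = [[-2, -3], [5/2, 7/2]].
W = (K − T)N⁻¹ = [[3, -5], [-2, -3]].

W = [[3, -5], [-2, -3]]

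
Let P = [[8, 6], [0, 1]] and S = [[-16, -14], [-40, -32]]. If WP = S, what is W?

W = [[-2, -2], [-5, -2]]

Right-multiplying both sides by P⁻¹ gives W = SP⁻¹.
det P = 8, so P⁻¹ = [[1/8, -3/4], [0, 1]].
W = SP⁻¹ = [[-16, -14], [-40, -32]] · [[1/8, -3/4], [0, 1]] = [[-2, -2], [-5, -2]].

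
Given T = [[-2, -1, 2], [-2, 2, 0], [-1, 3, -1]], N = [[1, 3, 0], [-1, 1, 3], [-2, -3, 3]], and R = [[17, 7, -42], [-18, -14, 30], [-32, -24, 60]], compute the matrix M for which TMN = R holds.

M = T⁻¹RN⁻¹ (apply T⁻¹ on the left and N⁻¹ on the right).
T has determinant -2; T⁻¹ = [[1, -5/2, 2], [1, -2, 2], [2, -7/2, 3]].
det N = 3; the adjugate gives N⁻¹ = [[4, -3, 3], [-1, 1, -1], [5/3, -1, 4/3]].
T⁻¹R = [[-2, -6, 3], [-11, -13, 18], [1, -9, -9]].
M = (T⁻¹R)N⁻¹ = [[3, -3, 4], [-1, 2, 4], [-2, -3, 0]].

M = [[3, -3, 4], [-1, 2, 4], [-2, -3, 0]]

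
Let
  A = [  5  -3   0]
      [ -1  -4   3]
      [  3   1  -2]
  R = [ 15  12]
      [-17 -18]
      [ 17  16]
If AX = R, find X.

Left-multiplying both sides by A⁻¹ gives X = A⁻¹R.
A has determinant 4; A⁻¹ = [[5/4, -3/2, -9/4], [7/4, -5/2, -15/4], [11/4, -7/2, -23/4]].
X = A⁻¹R = [[5/4, -3/2, -9/4], [7/4, -5/2, -15/4], [11/4, -7/2, -23/4]] · [[15, 12], [-17, -18], [17, 16]] = [[6, 6], [5, 6], [3, 4]].

X = [[6, 6], [5, 6], [3, 4]]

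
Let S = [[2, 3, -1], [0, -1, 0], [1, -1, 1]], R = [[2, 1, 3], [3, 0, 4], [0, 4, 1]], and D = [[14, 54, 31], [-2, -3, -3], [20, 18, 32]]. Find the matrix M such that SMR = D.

Isolating M: multiply by S⁻¹ from the left and R⁻¹ from the right, so M = S⁻¹DR⁻¹.
det S = -3, so S⁻¹ = [[1/3, 2/3, 1/3], [0, -1, 0], [-1/3, -5/3, 2/3]].
det R = 1; the adjugate gives R⁻¹ = [[-16, 11, 4], [-3, 2, 1], [12, -8, -3]].
S⁻¹D = [[10, 22, 19], [2, 3, 3], [12, -1, 16]].
M = (S⁻¹D)R⁻¹ = [[2, 2, 5], [-5, 4, 2], [3, 2, -1]].

M = [[2, 2, 5], [-5, 4, 2], [3, 2, -1]]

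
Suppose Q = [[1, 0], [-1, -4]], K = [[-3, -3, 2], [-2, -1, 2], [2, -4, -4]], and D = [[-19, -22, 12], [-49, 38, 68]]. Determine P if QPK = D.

P = [[5, 3, 1], [-5, 3, 4]]

Isolating P: multiply by Q⁻¹ from the left and K⁻¹ from the right, so P = Q⁻¹DK⁻¹.
Q has determinant -4; Q⁻¹ = [[1, 0], [-1/4, -1/4]].
det K = -4; the adjugate gives K⁻¹ = [[-3, 5, 1], [1, -2, -1/2], [-5/2, 9/2, 3/4]].
Q⁻¹D = [[-19, -22, 12], [17, -4, -20]].
P = (Q⁻¹D)K⁻¹ = [[5, 3, 1], [-5, 3, 4]].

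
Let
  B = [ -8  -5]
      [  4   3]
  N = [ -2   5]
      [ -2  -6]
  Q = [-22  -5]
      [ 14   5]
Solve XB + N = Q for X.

X = [[5, 5], [-1, 2]]

XB = Q − N = [[-20, -10], [16, 11]].
Since B sits to the right of X, X = (Q − N)B⁻¹.
det B = -4, so B⁻¹ = [[-3/4, -5/4], [1, 2]].
X = (Q − N)B⁻¹ = [[5, 5], [-1, 2]].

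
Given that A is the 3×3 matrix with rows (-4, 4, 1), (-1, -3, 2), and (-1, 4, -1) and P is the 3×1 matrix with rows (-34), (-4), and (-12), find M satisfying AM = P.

M = [[6], [-2], [-2]]

A is on the left of M, so left-multiply by A⁻¹: M = A⁻¹P.
det A = 1; the adjugate gives A⁻¹ = [[-5, 8, 11], [-3, 5, 7], [-7, 12, 16]].
M = A⁻¹P = [[-5, 8, 11], [-3, 5, 7], [-7, 12, 16]] · [[-34], [-4], [-12]] = [[6], [-2], [-2]].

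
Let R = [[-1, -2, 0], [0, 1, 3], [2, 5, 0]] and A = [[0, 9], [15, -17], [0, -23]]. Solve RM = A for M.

M = [[0, 1], [0, -5], [5, -4]]

Since R multiplies M on the left, M = R⁻¹A.
R has determinant 3; R⁻¹ = [[-5, 0, -2], [2, 0, 1], [-2/3, 1/3, -1/3]].
M = R⁻¹A = [[-5, 0, -2], [2, 0, 1], [-2/3, 1/3, -1/3]] · [[0, 9], [15, -17], [0, -23]] = [[0, 1], [0, -5], [5, -4]].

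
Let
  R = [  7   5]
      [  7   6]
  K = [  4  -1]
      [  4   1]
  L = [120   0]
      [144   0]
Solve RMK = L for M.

M = [[0, 0], [3, 3]]

M = R⁻¹LK⁻¹ (apply R⁻¹ on the left and K⁻¹ on the right).
R has determinant 7; R⁻¹ = [[6/7, -5/7], [-1, 1]].
det K = 8; the adjugate gives K⁻¹ = [[1/8, 1/8], [-1/2, 1/2]].
R⁻¹L = [[0, 0], [24, 0]].
M = (R⁻¹L)K⁻¹ = [[0, 0], [3, 3]].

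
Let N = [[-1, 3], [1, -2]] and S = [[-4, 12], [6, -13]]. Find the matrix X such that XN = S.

X = [[4, 0], [-1, 5]]

N is on the right of X, so right-multiply by N⁻¹: X = SN⁻¹.
N has determinant -1; N⁻¹ = [[2, 3], [1, 1]].
X = SN⁻¹ = [[-4, 12], [6, -13]] · [[2, 3], [1, 1]] = [[4, 0], [-1, 5]].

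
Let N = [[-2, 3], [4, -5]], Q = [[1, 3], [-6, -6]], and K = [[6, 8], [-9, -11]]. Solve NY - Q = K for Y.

NY = K + Q = [[7, 11], [-15, -17]].
N is on the left of Y, so left-multiply by N⁻¹: Y = N⁻¹(K + Q).
det N = -2, so N⁻¹ = [[5/2, 3/2], [2, 1]].
Y = N⁻¹(K + Q) = [[-5, 2], [-1, 5]].

Y = [[-5, 2], [-1, 5]]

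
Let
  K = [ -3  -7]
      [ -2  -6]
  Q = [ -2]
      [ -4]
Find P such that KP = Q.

Left-multiplying both sides by K⁻¹ gives P = K⁻¹Q.
det K = 4, so K⁻¹ = [[-3/2, 7/4], [1/2, -3/4]].
P = K⁻¹Q = [[-3/2, 7/4], [1/2, -3/4]] · [[-2], [-4]] = [[-4], [2]].

P = [[-4], [2]]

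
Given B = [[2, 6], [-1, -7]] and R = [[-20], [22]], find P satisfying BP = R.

B is on the left of P, so left-multiply by B⁻¹: P = B⁻¹R.
det B = -8; the adjugate gives B⁻¹ = [[7/8, 3/4], [-1/8, -1/4]].
P = B⁻¹R = [[7/8, 3/4], [-1/8, -1/4]] · [[-20], [22]] = [[-1], [-3]].

P = [[-1], [-3]]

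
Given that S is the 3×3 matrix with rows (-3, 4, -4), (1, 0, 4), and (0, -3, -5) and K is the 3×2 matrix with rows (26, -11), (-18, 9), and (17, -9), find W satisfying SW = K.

Left-multiplying both sides by S⁻¹ gives W = S⁻¹K.
S has determinant -4; S⁻¹ = [[-3, -8, -4], [-5/4, -15/4, -2], [3/4, 9/4, 1]].
W = S⁻¹K = [[-3, -8, -4], [-5/4, -15/4, -2], [3/4, 9/4, 1]] · [[26, -11], [-18, 9], [17, -9]] = [[-2, -3], [1, -2], [-4, 3]].

W = [[-2, -3], [1, -2], [-4, 3]]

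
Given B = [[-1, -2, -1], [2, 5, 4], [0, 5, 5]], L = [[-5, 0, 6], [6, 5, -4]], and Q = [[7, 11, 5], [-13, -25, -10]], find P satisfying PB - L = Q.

PB = Q + L = [[2, 11, 11], [-7, -20, -14]].
Right-multiplying both sides by B⁻¹ gives P = (Q + L)B⁻¹.
det B = 5; the adjugate gives B⁻¹ = [[1, 1, -3/5], [-2, -1, 2/5], [2, 1, -1/5]].
P = (Q + L)B⁻¹ = [[2, 2, 1], [5, -1, -1]].

P = [[2, 2, 1], [5, -1, -1]]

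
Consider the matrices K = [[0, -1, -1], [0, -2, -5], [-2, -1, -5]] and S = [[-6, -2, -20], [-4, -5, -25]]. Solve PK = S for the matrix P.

K is on the right of P, so right-multiply by K⁻¹: P = SK⁻¹.
K has determinant -6; K⁻¹ = [[-5/6, 2/3, -1/2], [-5/3, 1/3, 0], [2/3, -1/3, 0]].
P = SK⁻¹ = [[-6, -2, -20], [-4, -5, -25]] · [[-5/6, 2/3, -1/2], [-5/3, 1/3, 0], [2/3, -1/3, 0]] = [[-5, 2, 3], [-5, 4, 2]].

P = [[-5, 2, 3], [-5, 4, 2]]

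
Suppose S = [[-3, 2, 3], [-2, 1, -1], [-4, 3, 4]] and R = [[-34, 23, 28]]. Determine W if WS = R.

W = [[6, 2, 3]]

S is on the right of W, so right-multiply by S⁻¹: W = RS⁻¹.
det S = -3; the adjugate gives S⁻¹ = [[-7/3, -1/3, 5/3], [-4, 0, 3], [2/3, -1/3, -1/3]].
W = RS⁻¹ = [[-34, 23, 28]] · [[-7/3, -1/3, 5/3], [-4, 0, 3], [2/3, -1/3, -1/3]] = [[6, 2, 3]].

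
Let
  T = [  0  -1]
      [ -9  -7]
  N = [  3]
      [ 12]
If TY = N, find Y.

Y = [[1], [-3]]

T is on the left of Y, so left-multiply by T⁻¹: Y = T⁻¹N.
det T = -9; the adjugate gives T⁻¹ = [[7/9, -1/9], [-1, 0]].
Y = T⁻¹N = [[7/9, -1/9], [-1, 0]] · [[3], [12]] = [[1], [-3]].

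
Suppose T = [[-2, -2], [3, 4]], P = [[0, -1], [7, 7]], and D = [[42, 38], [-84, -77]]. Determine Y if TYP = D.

Y = [[-1, 0], [-1, -3]]

Left-multiply by T⁻¹ and right-multiply by P⁻¹: Y = T⁻¹DP⁻¹.
T has determinant -2; T⁻¹ = [[-2, -1], [3/2, 1]].
P has determinant 7; P⁻¹ = [[1, 1/7], [-1, 0]].
T⁻¹D = [[0, 1], [-21, -20]].
Y = (T⁻¹D)P⁻¹ = [[-1, 0], [-1, -3]].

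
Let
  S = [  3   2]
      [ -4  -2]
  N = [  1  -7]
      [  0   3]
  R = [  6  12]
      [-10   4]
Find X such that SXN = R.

X = [[4, 4], [-3, 3]]

Isolating X: multiply by S⁻¹ from the left and N⁻¹ from the right, so X = S⁻¹RN⁻¹.
S has determinant 2; S⁻¹ = [[-1, -1], [2, 3/2]].
det N = 3; the adjugate gives N⁻¹ = [[1, 7/3], [0, 1/3]].
S⁻¹R = [[4, -16], [-3, 30]].
X = (S⁻¹R)N⁻¹ = [[4, 4], [-3, 3]].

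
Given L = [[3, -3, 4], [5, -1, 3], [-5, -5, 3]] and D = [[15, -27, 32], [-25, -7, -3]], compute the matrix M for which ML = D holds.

Right-multiplying both sides by L⁻¹ gives M = DL⁻¹.
det L = 6, so L⁻¹ = [[2, -11/6, -5/6], [-5, 29/6, 11/6], [-5, 5, 2]].
M = DL⁻¹ = [[15, -27, 32], [-25, -7, -3]] · [[2, -11/6, -5/6], [-5, 29/6, 11/6], [-5, 5, 2]] = [[5, 2, 2], [0, -3, 2]].

M = [[5, 2, 2], [0, -3, 2]]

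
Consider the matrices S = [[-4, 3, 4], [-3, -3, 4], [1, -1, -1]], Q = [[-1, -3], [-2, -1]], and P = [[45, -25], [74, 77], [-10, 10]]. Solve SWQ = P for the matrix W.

W = [[-5, 3], [5, 0], [-4, -5]]

Isolating W: multiply by S⁻¹ from the left and Q⁻¹ from the right, so W = S⁻¹PQ⁻¹.
S has determinant -1; S⁻¹ = [[-7, 1, -24], [-1, 0, -4], [-6, 1, -21]].
det Q = -5, so Q⁻¹ = [[1/5, -3/5], [-2/5, 1/5]].
S⁻¹P = [[-1, 12], [-5, -15], [14, 17]].
W = (S⁻¹P)Q⁻¹ = [[-5, 3], [5, 0], [-4, -5]].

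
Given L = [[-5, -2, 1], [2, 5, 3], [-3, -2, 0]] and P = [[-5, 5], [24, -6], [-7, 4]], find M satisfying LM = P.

L is on the left of M, so left-multiply by L⁻¹: M = L⁻¹P.
det L = -1, so L⁻¹ = [[-6, 2, 11], [9, -3, -17], [-11, 4, 21]].
M = L⁻¹P = [[-6, 2, 11], [9, -3, -17], [-11, 4, 21]] · [[-5, 5], [24, -6], [-7, 4]] = [[1, 2], [2, -5], [4, 5]].

M = [[1, 2], [2, -5], [4, 5]]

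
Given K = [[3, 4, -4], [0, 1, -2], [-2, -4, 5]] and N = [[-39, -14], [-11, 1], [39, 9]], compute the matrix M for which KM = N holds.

M = [[-5, -2], [-1, -5], [5, -3]]

K is on the left of M, so left-multiply by K⁻¹: M = K⁻¹N.
det K = -1, so K⁻¹ = [[3, 4, 4], [-4, -7, -6], [-2, -4, -3]].
M = K⁻¹N = [[3, 4, 4], [-4, -7, -6], [-2, -4, -3]] · [[-39, -14], [-11, 1], [39, 9]] = [[-5, -2], [-1, -5], [5, -3]].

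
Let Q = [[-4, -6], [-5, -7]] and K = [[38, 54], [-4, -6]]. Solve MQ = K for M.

M = [[-2, -6], [1, 0]]

Right-multiplying both sides by Q⁻¹ gives M = KQ⁻¹.
det Q = -2, so Q⁻¹ = [[7/2, -3], [-5/2, 2]].
M = KQ⁻¹ = [[38, 54], [-4, -6]] · [[7/2, -3], [-5/2, 2]] = [[-2, -6], [1, 0]].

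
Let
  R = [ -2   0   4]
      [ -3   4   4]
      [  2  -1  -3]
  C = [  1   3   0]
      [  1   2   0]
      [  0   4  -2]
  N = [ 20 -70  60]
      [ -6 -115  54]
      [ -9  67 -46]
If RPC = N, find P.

Left-multiply by R⁻¹ and right-multiply by C⁻¹: P = R⁻¹NC⁻¹.
det R = -4; the adjugate gives R⁻¹ = [[2, 1, 4], [1/4, 1/2, 1], [5/4, 1/2, 2]].
C has determinant 2; C⁻¹ = [[-2, 3, 0], [1, -1, 0], [2, -2, -1/2]].
R⁻¹N = [[-2, 13, -10], [-7, -8, -4], [4, -11, 10]].
P = (R⁻¹N)C⁻¹ = [[-3, 1, 5], [-2, -5, 2], [1, 3, -5]].

P = [[-3, 1, 5], [-2, -5, 2], [1, 3, -5]]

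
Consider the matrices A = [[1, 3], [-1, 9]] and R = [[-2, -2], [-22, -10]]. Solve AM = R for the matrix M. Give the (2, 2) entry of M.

-1

A is on the left of M, so left-multiply by A⁻¹: M = A⁻¹R.
det A = 12, so A⁻¹ = [[3/4, -1/4], [1/12, 1/12]].
M = A⁻¹R = [[3/4, -1/4], [1/12, 1/12]] · [[-2, -2], [-22, -10]] = [[4, 1], [-2, -1]].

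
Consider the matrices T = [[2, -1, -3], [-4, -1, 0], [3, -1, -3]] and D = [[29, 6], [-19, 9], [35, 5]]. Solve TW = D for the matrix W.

T is on the left of W, so left-multiply by T⁻¹: W = T⁻¹D.
T has determinant -3; T⁻¹ = [[-1, 0, 1], [4, -1, -4], [-7/3, 1/3, 2]].
W = T⁻¹D = [[-1, 0, 1], [4, -1, -4], [-7/3, 1/3, 2]] · [[29, 6], [-19, 9], [35, 5]] = [[6, -1], [-5, -5], [-4, -1]].

W = [[6, -1], [-5, -5], [-4, -1]]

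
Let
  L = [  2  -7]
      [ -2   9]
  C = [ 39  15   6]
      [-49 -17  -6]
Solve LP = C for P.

P = [[2, 4, 3], [-5, -1, 0]]

Left-multiplying both sides by L⁻¹ gives P = L⁻¹C.
det L = 4; the adjugate gives L⁻¹ = [[9/4, 7/4], [1/2, 1/2]].
P = L⁻¹C = [[9/4, 7/4], [1/2, 1/2]] · [[39, 15, 6], [-49, -17, -6]] = [[2, 4, 3], [-5, -1, 0]].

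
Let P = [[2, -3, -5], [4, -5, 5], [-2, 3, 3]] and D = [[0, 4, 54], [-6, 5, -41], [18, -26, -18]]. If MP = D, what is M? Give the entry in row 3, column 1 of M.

P is on the right of M, so right-multiply by P⁻¹: M = DP⁻¹.
det P = -4, so P⁻¹ = [[15/2, 3/2, 10], [11/2, 1, 15/2], [-1/2, 0, -1/2]].
M = DP⁻¹ = [[0, 4, 54], [-6, 5, -41], [18, -26, -18]] · [[15/2, 3/2, 10], [11/2, 1, 15/2], [-1/2, 0, -1/2]] = [[-5, 4, 3], [3, -4, -2], [1, 1, -6]].

1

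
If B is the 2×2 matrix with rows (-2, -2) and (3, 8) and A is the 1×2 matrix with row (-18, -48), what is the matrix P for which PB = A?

Since B sits to the right of P, P = AB⁻¹.
det B = -10; the adjugate gives B⁻¹ = [[-4/5, -1/5], [3/10, 1/5]].
P = AB⁻¹ = [[-18, -48]] · [[-4/5, -1/5], [3/10, 1/5]] = [[0, -6]].

P = [[0, -6]]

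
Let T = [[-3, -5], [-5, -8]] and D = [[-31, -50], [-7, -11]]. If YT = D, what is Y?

Since T sits to the right of Y, Y = DT⁻¹.
det T = -1, so T⁻¹ = [[8, -5], [-5, 3]].
Y = DT⁻¹ = [[-31, -50], [-7, -11]] · [[8, -5], [-5, 3]] = [[2, 5], [-1, 2]].

Y = [[2, 5], [-1, 2]]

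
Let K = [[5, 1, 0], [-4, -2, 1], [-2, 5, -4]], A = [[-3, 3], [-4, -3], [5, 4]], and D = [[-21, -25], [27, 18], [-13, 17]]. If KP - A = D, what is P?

P = [[-4, -5], [-4, 3], [-1, 1]]

KP = D + A = [[-24, -22], [23, 15], [-8, 21]].
Left-multiplying both sides by K⁻¹ gives P = K⁻¹(D + A).
det K = -3; the adjugate gives K⁻¹ = [[-1, -4/3, -1/3], [6, 20/3, 5/3], [8, 9, 2]].
P = K⁻¹(D + A) = [[-4, -5], [-4, 3], [-1, 1]].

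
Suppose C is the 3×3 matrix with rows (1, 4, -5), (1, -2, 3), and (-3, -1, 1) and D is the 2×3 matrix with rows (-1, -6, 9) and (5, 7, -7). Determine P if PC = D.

C is on the right of P, so right-multiply by C⁻¹: P = DC⁻¹.
C has determinant -4; C⁻¹ = [[-1/4, -1/4, -1/2], [5/2, 7/2, 2], [7/4, 11/4, 3/2]].
P = DC⁻¹ = [[-1, -6, 9], [5, 7, -7]] · [[-1/4, -1/4, -1/2], [5/2, 7/2, 2], [7/4, 11/4, 3/2]] = [[1, 4, 2], [4, 4, 1]].

P = [[1, 4, 2], [4, 4, 1]]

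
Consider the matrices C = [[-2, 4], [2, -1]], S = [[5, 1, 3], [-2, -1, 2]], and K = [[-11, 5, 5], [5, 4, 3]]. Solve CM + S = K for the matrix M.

M = [[2, 4, 1], [-3, 3, 1]]

CM = K − S = [[-16, 4, 2], [7, 5, 1]].
Left-multiplying both sides by C⁻¹ gives M = C⁻¹(K − S).
det C = -6; the adjugate gives C⁻¹ = [[1/6, 2/3], [1/3, 1/3]].
M = C⁻¹(K − S) = [[2, 4, 1], [-3, 3, 1]].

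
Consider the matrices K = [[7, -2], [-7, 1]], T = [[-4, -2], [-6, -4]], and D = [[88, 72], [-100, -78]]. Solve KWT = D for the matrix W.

Left-multiply by K⁻¹ and right-multiply by T⁻¹: W = K⁻¹DT⁻¹.
det K = -7; the adjugate gives K⁻¹ = [[-1/7, -2/7], [-1, -1]].
det T = 4; the adjugate gives T⁻¹ = [[-1, 1/2], [3/2, -1]].
K⁻¹D = [[16, 12], [12, 6]].
W = (K⁻¹D)T⁻¹ = [[2, -4], [-3, 0]].

W = [[2, -4], [-3, 0]]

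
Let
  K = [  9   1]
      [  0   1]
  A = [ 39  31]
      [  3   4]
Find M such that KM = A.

K is on the left of M, so left-multiply by K⁻¹: M = K⁻¹A.
det K = 9, so K⁻¹ = [[1/9, -1/9], [0, 1]].
M = K⁻¹A = [[1/9, -1/9], [0, 1]] · [[39, 31], [3, 4]] = [[4, 3], [3, 4]].

M = [[4, 3], [3, 4]]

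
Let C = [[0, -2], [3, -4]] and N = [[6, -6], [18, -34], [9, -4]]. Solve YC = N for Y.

C is on the right of Y, so right-multiply by C⁻¹: Y = NC⁻¹.
det C = 6; the adjugate gives C⁻¹ = [[-2/3, 1/3], [-1/2, 0]].
Y = NC⁻¹ = [[6, -6], [18, -34], [9, -4]] · [[-2/3, 1/3], [-1/2, 0]] = [[-1, 2], [5, 6], [-4, 3]].

Y = [[-1, 2], [5, 6], [-4, 3]]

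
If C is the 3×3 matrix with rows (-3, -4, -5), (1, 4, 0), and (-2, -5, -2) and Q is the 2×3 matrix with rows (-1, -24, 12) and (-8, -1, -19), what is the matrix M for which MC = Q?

M = [[-4, -5, 4], [5, 1, -3]]

Since C sits to the right of M, M = QC⁻¹.
det C = 1, so C⁻¹ = [[-8, 17, 20], [2, -4, -5], [3, -7, -8]].
M = QC⁻¹ = [[-1, -24, 12], [-8, -1, -19]] · [[-8, 17, 20], [2, -4, -5], [3, -7, -8]] = [[-4, -5, 4], [5, 1, -3]].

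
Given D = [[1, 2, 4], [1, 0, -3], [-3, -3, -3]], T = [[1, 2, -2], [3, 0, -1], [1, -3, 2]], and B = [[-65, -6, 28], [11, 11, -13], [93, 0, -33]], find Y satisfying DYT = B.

Y = [[-5, -2, -2], [3, -4, -1], [-4, -1, -1]]

Left-multiply by D⁻¹ and right-multiply by T⁻¹: Y = D⁻¹BT⁻¹.
D has determinant 3; D⁻¹ = [[-3, -2, -2], [4, 3, 7/3], [-1, -1, -2/3]].
T has determinant 1; T⁻¹ = [[-3, 2, -2], [-7, 4, -5], [-9, 5, -6]].
D⁻¹B = [[-13, -4, 8], [-10, 9, -4], [-8, -5, 7]].
Y = (D⁻¹B)T⁻¹ = [[-5, -2, -2], [3, -4, -1], [-4, -1, -1]].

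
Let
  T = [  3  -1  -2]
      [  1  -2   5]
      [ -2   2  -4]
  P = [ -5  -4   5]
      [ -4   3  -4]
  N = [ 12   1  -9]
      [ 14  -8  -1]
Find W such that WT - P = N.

WT = N + P = [[7, -3, -4], [10, -5, -5]].
Right-multiplying both sides by T⁻¹ gives W = (N + P)T⁻¹.
det T = 4; the adjugate gives T⁻¹ = [[-1/2, -2, -9/4], [-3/2, -4, -17/4], [-1/2, -1, -5/4]].
W = (N + P)T⁻¹ = [[3, 2, 2], [5, 5, 5]].

W = [[3, 2, 2], [5, 5, 5]]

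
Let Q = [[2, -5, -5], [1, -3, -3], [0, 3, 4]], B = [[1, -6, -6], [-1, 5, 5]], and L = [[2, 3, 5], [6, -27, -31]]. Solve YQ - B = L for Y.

Y = [[0, 3, 2], [5, -5, -4]]

YQ = L + B = [[3, -3, -1], [5, -22, -26]].
Right-multiplying both sides by Q⁻¹ gives Y = (L + B)Q⁻¹.
det Q = -1, so Q⁻¹ = [[3, -5, 0], [4, -8, -1], [-3, 6, 1]].
Y = (L + B)Q⁻¹ = [[0, 3, 2], [5, -5, -4]].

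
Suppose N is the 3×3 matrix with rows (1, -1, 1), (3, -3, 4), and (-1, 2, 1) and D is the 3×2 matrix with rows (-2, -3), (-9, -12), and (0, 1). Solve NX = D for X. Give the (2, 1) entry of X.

4

Since N multiplies X on the left, X = N⁻¹D.
det N = -1; the adjugate gives N⁻¹ = [[11, -3, 1], [7, -2, 1], [-3, 1, 0]].
X = N⁻¹D = [[11, -3, 1], [7, -2, 1], [-3, 1, 0]] · [[-2, -3], [-9, -12], [0, 1]] = [[5, 4], [4, 4], [-3, -3]].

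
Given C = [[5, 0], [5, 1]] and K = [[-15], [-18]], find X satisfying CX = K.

Since C multiplies X on the left, X = C⁻¹K.
det C = 5, so C⁻¹ = [[1/5, 0], [-1, 1]].
X = C⁻¹K = [[1/5, 0], [-1, 1]] · [[-15], [-18]] = [[-3], [-3]].

X = [[-3], [-3]]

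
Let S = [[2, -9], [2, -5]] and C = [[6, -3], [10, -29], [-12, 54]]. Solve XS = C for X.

X = [[-3, 6], [1, 4], [-6, 0]]

S is on the right of X, so right-multiply by S⁻¹: X = CS⁻¹.
det S = 8; the adjugate gives S⁻¹ = [[-5/8, 9/8], [-1/4, 1/4]].
X = CS⁻¹ = [[6, -3], [10, -29], [-12, 54]] · [[-5/8, 9/8], [-1/4, 1/4]] = [[-3, 6], [1, 4], [-6, 0]].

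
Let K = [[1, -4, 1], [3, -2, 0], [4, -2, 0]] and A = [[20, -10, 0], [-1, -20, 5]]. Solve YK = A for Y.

K is on the right of Y, so right-multiply by K⁻¹: Y = AK⁻¹.
K has determinant 2; K⁻¹ = [[0, -1, 1], [0, -2, 3/2], [1, -7, 5]].
Y = AK⁻¹ = [[20, -10, 0], [-1, -20, 5]] · [[0, -1, 1], [0, -2, 3/2], [1, -7, 5]] = [[0, 0, 5], [5, 6, -6]].

Y = [[0, 0, 5], [5, 6, -6]]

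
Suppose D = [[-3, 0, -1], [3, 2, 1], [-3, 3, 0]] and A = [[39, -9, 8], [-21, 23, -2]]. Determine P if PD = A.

P = [[-5, 3, -5], [6, 4, 5]]

Since D sits to the right of P, P = AD⁻¹.
det D = -6, so D⁻¹ = [[1/2, 1/2, -1/3], [1/2, 1/2, 0], [-5/2, -3/2, 1]].
P = AD⁻¹ = [[39, -9, 8], [-21, 23, -2]] · [[1/2, 1/2, -1/3], [1/2, 1/2, 0], [-5/2, -3/2, 1]] = [[-5, 3, -5], [6, 4, 5]].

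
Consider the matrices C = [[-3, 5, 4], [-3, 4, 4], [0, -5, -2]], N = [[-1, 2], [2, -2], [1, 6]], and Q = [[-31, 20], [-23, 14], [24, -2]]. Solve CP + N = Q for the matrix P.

P = [[3, -4], [-5, 2], [1, -1]]

CP = Q − N = [[-30, 18], [-25, 16], [23, -8]].
Since C multiplies P on the left, P = C⁻¹(Q − N).
det C = -6; the adjugate gives C⁻¹ = [[-2, 5/3, -2/3], [1, -1, 0], [-5/2, 5/2, -1/2]].
P = C⁻¹(Q − N) = [[3, -4], [-5, 2], [1, -1]].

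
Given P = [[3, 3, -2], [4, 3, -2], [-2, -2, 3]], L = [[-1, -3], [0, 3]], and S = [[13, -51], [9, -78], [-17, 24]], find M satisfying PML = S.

Isolating M: multiply by P⁻¹ from the left and L⁻¹ from the right, so M = P⁻¹SL⁻¹.
det P = -5; the adjugate gives P⁻¹ = [[-1, 1, 0], [8/5, -1, 2/5], [2/5, 0, 3/5]].
det L = -3; the adjugate gives L⁻¹ = [[-1, -1], [0, 1/3]].
P⁻¹S = [[-4, -27], [5, 6], [-5, -6]].
M = (P⁻¹S)L⁻¹ = [[4, -5], [-5, -3], [5, 3]].

M = [[4, -5], [-5, -3], [5, 3]]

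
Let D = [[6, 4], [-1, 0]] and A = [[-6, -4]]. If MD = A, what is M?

M = [[-1, 0]]

Right-multiplying both sides by D⁻¹ gives M = AD⁻¹.
det D = 4; the adjugate gives D⁻¹ = [[0, -1], [1/4, 3/2]].
M = AD⁻¹ = [[-6, -4]] · [[0, -1], [1/4, 3/2]] = [[-1, 0]].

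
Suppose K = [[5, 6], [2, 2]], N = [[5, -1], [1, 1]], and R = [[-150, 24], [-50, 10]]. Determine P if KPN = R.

Isolating P: multiply by K⁻¹ from the left and N⁻¹ from the right, so P = K⁻¹RN⁻¹.
det K = -2; the adjugate gives K⁻¹ = [[-1, 3], [1, -5/2]].
det N = 6; the adjugate gives N⁻¹ = [[1/6, 1/6], [-1/6, 5/6]].
K⁻¹R = [[0, 6], [-25, -1]].
P = (K⁻¹R)N⁻¹ = [[-1, 5], [-4, -5]].

P = [[-1, 5], [-4, -5]]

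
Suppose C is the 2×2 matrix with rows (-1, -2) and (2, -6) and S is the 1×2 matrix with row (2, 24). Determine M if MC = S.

M = [[-6, -2]]

Since C sits to the right of M, M = SC⁻¹.
det C = 10; the adjugate gives C⁻¹ = [[-3/5, 1/5], [-1/5, -1/10]].
M = SC⁻¹ = [[2, 24]] · [[-3/5, 1/5], [-1/5, -1/10]] = [[-6, -2]].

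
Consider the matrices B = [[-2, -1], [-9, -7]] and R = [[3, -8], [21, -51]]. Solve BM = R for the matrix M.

M = [[0, 1], [-3, 6]]

Left-multiplying both sides by B⁻¹ gives M = B⁻¹R.
det B = 5, so B⁻¹ = [[-7/5, 1/5], [9/5, -2/5]].
M = B⁻¹R = [[-7/5, 1/5], [9/5, -2/5]] · [[3, -8], [21, -51]] = [[0, 1], [-3, 6]].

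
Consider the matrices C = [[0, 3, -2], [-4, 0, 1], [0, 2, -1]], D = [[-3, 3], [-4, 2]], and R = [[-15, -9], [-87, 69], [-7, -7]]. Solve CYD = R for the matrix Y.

Left-multiply by C⁻¹ and right-multiply by D⁻¹: Y = C⁻¹RD⁻¹.
det C = 4, so C⁻¹ = [[-1/2, -1/4, 3/4], [-1, 0, 2], [-2, 0, 3]].
det D = 6; the adjugate gives D⁻¹ = [[1/3, -1/2], [2/3, -1/2]].
C⁻¹R = [[24, -18], [1, -5], [9, -3]].
Y = (C⁻¹R)D⁻¹ = [[-4, -3], [-3, 2], [1, -3]].

Y = [[-4, -3], [-3, 2], [1, -3]]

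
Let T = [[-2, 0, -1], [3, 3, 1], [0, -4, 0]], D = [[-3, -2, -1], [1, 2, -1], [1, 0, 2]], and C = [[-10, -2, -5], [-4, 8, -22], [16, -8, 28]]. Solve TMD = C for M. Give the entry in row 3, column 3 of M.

Isolating M: multiply by T⁻¹ from the left and D⁻¹ from the right, so M = T⁻¹CD⁻¹.
det T = 4, so T⁻¹ = [[1, 1, 3/4], [0, 0, -1/4], [-3, -2, -3/2]].
D has determinant -4; D⁻¹ = [[-1, -1, -1], [3/4, 5/4, 1], [1/2, 1/2, 1]].
T⁻¹C = [[-2, 0, -6], [-4, 2, -7], [14, 2, 17]].
M = (T⁻¹C)D⁻¹ = [[-1, -1, -4], [2, 3, -1], [-4, -3, 5]].

5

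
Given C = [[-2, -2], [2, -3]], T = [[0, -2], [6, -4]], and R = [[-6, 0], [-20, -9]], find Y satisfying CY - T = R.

CY = R + T = [[-6, -2], [-14, -13]].
Since C multiplies Y on the left, Y = C⁻¹(R + T).
det C = 10; the adjugate gives C⁻¹ = [[-3/10, 1/5], [-1/5, -1/5]].
Y = C⁻¹(R + T) = [[-1, -2], [4, 3]].

Y = [[-1, -2], [4, 3]]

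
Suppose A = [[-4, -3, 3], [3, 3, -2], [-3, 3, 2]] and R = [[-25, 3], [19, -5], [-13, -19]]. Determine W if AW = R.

Left-multiplying both sides by A⁻¹ gives W = A⁻¹R.
det A = 6, so A⁻¹ = [[2, 5/2, -1/2], [0, 1/6, 1/6], [3, 7/2, -1/2]].
W = A⁻¹R = [[2, 5/2, -1/2], [0, 1/6, 1/6], [3, 7/2, -1/2]] · [[-25, 3], [19, -5], [-13, -19]] = [[4, 3], [1, -4], [-2, 1]].

W = [[4, 3], [1, -4], [-2, 1]]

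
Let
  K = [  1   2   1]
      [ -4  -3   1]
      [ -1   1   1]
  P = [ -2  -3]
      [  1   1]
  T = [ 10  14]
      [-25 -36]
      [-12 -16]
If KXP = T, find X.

X = [[-5, 5], [2, -4], [-3, 5]]

Left-multiply by K⁻¹ and right-multiply by P⁻¹: X = K⁻¹TP⁻¹.
det K = -5; the adjugate gives K⁻¹ = [[4/5, 1/5, -1], [-3/5, -2/5, 1], [7/5, 3/5, -1]].
det P = 1; the adjugate gives P⁻¹ = [[1, 3], [-1, -2]].
K⁻¹T = [[15, 20], [-8, -10], [11, 14]].
X = (K⁻¹T)P⁻¹ = [[-5, 5], [2, -4], [-3, 5]].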